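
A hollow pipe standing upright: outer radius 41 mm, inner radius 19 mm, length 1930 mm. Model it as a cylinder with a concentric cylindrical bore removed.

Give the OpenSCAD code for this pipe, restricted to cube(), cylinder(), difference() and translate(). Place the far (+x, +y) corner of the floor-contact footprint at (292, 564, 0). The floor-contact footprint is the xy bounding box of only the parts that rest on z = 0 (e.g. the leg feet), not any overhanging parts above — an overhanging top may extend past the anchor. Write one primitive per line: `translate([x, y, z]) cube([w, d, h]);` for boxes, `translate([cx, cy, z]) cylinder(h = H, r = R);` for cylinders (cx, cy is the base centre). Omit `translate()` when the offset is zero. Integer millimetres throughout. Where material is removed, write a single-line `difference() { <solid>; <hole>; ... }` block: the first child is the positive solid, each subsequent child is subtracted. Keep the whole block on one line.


difference() { translate([251, 523, 0]) cylinder(h = 1930, r = 41); translate([251, 523, 0]) cylinder(h = 1930, r = 19); }


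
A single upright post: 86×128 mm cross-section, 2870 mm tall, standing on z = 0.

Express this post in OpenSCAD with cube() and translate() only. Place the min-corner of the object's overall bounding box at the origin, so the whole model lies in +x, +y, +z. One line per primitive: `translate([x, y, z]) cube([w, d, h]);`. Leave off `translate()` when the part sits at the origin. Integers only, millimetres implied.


cube([86, 128, 2870]);


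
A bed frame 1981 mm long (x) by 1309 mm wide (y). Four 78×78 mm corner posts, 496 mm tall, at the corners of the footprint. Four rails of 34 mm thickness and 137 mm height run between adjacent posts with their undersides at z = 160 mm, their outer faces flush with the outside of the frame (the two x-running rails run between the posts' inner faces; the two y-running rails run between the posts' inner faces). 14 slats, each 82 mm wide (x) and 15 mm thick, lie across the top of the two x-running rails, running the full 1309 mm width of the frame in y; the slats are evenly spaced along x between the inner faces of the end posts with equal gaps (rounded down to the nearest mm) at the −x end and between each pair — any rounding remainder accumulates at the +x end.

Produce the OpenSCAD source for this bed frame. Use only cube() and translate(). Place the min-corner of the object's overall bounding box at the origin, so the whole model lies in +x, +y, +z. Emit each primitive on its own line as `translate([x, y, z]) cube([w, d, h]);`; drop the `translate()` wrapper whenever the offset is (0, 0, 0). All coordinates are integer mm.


// slat z = rail_z + rail_h = 160 + 137 = 297
// slat gap = ⌊(1825 − 14·82) / 15⌋ = 45
cube([78, 78, 496]);
translate([0, 1231, 0]) cube([78, 78, 496]);
translate([1903, 0, 0]) cube([78, 78, 496]);
translate([1903, 1231, 0]) cube([78, 78, 496]);
translate([78, 0, 160]) cube([1825, 34, 137]);
translate([78, 1275, 160]) cube([1825, 34, 137]);
translate([0, 78, 160]) cube([34, 1153, 137]);
translate([1947, 78, 160]) cube([34, 1153, 137]);
translate([123, 0, 297]) cube([82, 1309, 15]);
translate([250, 0, 297]) cube([82, 1309, 15]);
translate([377, 0, 297]) cube([82, 1309, 15]);
translate([504, 0, 297]) cube([82, 1309, 15]);
translate([631, 0, 297]) cube([82, 1309, 15]);
translate([758, 0, 297]) cube([82, 1309, 15]);
translate([885, 0, 297]) cube([82, 1309, 15]);
translate([1012, 0, 297]) cube([82, 1309, 15]);
translate([1139, 0, 297]) cube([82, 1309, 15]);
translate([1266, 0, 297]) cube([82, 1309, 15]);
translate([1393, 0, 297]) cube([82, 1309, 15]);
translate([1520, 0, 297]) cube([82, 1309, 15]);
translate([1647, 0, 297]) cube([82, 1309, 15]);
translate([1774, 0, 297]) cube([82, 1309, 15]);


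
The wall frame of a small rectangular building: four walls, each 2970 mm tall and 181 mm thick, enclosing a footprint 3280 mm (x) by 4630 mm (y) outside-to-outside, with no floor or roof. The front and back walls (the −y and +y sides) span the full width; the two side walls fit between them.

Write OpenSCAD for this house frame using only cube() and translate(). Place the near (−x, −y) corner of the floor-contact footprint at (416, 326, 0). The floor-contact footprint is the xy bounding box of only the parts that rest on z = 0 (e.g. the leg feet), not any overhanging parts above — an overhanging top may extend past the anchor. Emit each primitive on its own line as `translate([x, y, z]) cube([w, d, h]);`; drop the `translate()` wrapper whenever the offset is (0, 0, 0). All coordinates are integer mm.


translate([416, 326, 0]) cube([3280, 181, 2970]);
translate([416, 4775, 0]) cube([3280, 181, 2970]);
translate([416, 507, 0]) cube([181, 4268, 2970]);
translate([3515, 507, 0]) cube([181, 4268, 2970]);


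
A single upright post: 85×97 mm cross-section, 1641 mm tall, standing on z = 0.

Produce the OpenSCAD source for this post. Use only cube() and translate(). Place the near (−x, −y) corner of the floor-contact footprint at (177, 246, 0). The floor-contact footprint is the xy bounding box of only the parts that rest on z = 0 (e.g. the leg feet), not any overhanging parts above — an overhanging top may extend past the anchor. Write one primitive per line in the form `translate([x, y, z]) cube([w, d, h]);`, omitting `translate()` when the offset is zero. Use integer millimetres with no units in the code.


translate([177, 246, 0]) cube([85, 97, 1641]);


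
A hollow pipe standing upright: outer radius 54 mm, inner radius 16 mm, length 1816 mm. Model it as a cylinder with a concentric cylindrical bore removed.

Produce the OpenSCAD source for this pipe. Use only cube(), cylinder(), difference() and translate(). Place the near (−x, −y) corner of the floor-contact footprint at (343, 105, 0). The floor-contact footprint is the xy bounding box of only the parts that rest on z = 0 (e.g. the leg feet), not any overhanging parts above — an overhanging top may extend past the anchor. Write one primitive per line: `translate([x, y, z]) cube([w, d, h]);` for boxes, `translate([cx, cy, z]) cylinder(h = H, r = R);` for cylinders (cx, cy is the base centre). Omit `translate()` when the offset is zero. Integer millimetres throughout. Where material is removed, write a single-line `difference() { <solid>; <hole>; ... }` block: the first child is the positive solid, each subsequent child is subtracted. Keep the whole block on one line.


difference() { translate([397, 159, 0]) cylinder(h = 1816, r = 54); translate([397, 159, 0]) cylinder(h = 1816, r = 16); }


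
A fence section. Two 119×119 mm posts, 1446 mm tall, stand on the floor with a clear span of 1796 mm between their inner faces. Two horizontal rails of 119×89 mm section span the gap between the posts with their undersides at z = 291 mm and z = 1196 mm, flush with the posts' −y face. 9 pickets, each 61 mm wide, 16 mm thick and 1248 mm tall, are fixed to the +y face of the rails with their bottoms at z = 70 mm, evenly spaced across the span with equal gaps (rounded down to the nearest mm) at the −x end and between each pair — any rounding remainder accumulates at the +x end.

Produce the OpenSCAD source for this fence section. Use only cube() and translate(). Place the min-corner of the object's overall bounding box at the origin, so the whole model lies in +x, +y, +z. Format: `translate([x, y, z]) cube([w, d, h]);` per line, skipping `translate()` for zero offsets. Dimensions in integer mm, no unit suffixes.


cube([119, 119, 1446]);
translate([1915, 0, 0]) cube([119, 119, 1446]);
translate([119, 0, 291]) cube([1796, 119, 89]);
translate([119, 0, 1196]) cube([1796, 119, 89]);
translate([243, 119, 70]) cube([61, 16, 1248]);
translate([428, 119, 70]) cube([61, 16, 1248]);
translate([613, 119, 70]) cube([61, 16, 1248]);
translate([798, 119, 70]) cube([61, 16, 1248]);
translate([983, 119, 70]) cube([61, 16, 1248]);
translate([1168, 119, 70]) cube([61, 16, 1248]);
translate([1353, 119, 70]) cube([61, 16, 1248]);
translate([1538, 119, 70]) cube([61, 16, 1248]);
translate([1723, 119, 70]) cube([61, 16, 1248]);


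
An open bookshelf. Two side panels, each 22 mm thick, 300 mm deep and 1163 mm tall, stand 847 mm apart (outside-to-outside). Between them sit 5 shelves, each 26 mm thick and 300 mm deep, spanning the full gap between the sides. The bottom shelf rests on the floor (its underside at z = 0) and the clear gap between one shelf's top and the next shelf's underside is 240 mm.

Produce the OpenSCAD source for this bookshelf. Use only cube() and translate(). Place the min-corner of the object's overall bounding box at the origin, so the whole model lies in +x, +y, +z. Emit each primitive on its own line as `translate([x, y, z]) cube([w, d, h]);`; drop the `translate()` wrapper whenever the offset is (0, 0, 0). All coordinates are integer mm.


cube([22, 300, 1163]);
translate([825, 0, 0]) cube([22, 300, 1163]);
translate([22, 0, 0]) cube([803, 300, 26]);
translate([22, 0, 266]) cube([803, 300, 26]);
translate([22, 0, 532]) cube([803, 300, 26]);
translate([22, 0, 798]) cube([803, 300, 26]);
translate([22, 0, 1064]) cube([803, 300, 26]);


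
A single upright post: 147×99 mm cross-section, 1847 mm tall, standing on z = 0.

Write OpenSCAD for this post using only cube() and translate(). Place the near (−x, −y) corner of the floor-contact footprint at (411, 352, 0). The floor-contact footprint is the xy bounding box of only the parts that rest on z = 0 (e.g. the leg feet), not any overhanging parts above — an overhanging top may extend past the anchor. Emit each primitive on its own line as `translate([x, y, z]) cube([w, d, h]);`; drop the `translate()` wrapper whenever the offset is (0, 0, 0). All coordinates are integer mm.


translate([411, 352, 0]) cube([147, 99, 1847]);


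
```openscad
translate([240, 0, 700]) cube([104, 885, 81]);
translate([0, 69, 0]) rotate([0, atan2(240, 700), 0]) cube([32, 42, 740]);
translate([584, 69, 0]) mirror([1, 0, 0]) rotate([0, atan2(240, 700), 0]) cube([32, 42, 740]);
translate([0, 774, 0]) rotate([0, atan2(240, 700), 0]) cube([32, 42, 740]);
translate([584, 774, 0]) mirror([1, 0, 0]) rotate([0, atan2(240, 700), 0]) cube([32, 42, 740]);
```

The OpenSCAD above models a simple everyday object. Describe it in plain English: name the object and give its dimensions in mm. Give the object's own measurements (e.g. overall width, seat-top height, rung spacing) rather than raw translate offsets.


A sawhorse. A 104×885×81 mm beam (x, y, z) sits on two A-frame leg pairs. Each pair is two raked legs of 32×42 mm section (42 mm along y) splaying symmetrically in x. Each leg rises 700 mm vertically over 240 mm of horizontal reach and is 740 mm long along its own axis. Every leg's outer bottom edge rests on the floor and its outer top edge meets a bottom edge of the beam — the left legs (tilting toward +x) meet the beam's −x bottom edge, the right legs (their mirror images, tilting toward −x) meet its +x bottom edge — so the leg tops tuck under the beam, the beam's underside is 700 mm above the floor, and the feet are 584 mm apart outside-to-outside with the beam centred between them. The two leg pairs are set in 69 mm from either end of the beam.


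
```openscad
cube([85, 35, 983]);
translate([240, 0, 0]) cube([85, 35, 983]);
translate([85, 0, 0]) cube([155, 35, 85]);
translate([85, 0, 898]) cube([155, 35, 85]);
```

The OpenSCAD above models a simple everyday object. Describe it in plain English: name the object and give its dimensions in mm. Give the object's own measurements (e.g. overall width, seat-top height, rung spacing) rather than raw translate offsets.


A rectangular picture frame lying in the x–z plane (depth along y). The opening is 155 mm wide (x) by 813 mm tall (z), surrounded by a border 85 mm wide on all four sides. The frame is 35 mm deep and is made of two full-height vertical stiles with two horizontal rails fitted between them.


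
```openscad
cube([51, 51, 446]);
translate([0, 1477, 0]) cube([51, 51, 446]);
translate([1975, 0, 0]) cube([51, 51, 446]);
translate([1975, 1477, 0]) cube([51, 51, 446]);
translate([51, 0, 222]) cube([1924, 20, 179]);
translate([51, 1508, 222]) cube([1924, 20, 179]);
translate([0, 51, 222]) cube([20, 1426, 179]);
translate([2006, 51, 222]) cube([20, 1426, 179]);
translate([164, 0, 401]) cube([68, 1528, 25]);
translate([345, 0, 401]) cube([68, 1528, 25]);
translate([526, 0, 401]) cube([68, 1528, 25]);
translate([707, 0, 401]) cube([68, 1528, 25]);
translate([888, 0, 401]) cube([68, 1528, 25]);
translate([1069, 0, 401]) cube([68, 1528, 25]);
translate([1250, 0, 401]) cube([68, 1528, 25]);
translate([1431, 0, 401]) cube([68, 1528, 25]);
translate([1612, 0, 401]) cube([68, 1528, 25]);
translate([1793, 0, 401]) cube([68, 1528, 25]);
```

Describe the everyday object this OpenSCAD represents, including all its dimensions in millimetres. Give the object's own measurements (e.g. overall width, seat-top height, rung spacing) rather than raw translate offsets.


A bed frame 2026 mm long (x) by 1528 mm wide (y). Four 51×51 mm corner posts, 446 mm tall, at the corners of the footprint. Four rails of 20 mm thickness and 179 mm height run between adjacent posts with their undersides at z = 222 mm, their outer faces flush with the outside of the frame (the two x-running rails run between the posts' inner faces; the two y-running rails run between the posts' inner faces). 10 slats, each 68 mm wide (x) and 25 mm thick, lie across the top of the two x-running rails, running the full 1528 mm width of the frame in y; along x they sit between the end posts with a 113 mm gap after the −x posts and between neighbouring slats, leaving 114 mm before the +x posts.


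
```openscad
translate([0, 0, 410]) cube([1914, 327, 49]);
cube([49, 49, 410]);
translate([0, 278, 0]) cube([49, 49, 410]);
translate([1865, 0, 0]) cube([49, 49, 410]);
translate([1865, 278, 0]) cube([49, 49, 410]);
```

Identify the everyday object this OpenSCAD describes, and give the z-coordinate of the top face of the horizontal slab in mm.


A bench. The seat-top height is 459 mm.

A long slab on four corner posts — a bench. The slab sits at z = 410 with thickness 49, so the top is 410 + 49 = 459 mm.


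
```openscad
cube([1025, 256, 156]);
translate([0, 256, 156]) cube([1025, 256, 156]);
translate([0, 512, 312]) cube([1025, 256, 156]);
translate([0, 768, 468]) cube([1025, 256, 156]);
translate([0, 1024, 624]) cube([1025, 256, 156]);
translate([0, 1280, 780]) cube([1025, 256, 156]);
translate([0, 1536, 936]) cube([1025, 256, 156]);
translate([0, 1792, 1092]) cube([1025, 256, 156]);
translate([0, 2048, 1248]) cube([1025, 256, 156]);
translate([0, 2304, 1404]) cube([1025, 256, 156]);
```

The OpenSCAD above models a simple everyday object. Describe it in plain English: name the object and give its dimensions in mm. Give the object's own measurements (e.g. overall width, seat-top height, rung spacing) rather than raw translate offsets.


A straight staircase of 10 solid steps. Each step is 1025 mm wide (x), 256 mm deep (y, the going) and 156 mm tall (the rise). The first step rests on the floor; each subsequent step sits one going further in +y and one rise higher in +z, directly behind and above the previous step with no overlap.


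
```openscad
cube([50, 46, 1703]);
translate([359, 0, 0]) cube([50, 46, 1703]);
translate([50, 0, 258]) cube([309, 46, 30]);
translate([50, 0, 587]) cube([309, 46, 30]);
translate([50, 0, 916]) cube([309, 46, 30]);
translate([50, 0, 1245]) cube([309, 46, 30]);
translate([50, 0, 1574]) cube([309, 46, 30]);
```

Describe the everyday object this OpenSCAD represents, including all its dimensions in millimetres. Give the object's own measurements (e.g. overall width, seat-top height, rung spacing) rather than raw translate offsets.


A straight ladder. Two 50×46 mm vertical rails, 1703 mm tall, stand 409 mm apart (outside-to-outside) with their front faces coplanar on the −y side. 5 rungs, each 46 mm deep and 30 mm tall, span between the inner faces of the rails, front faces flush with the rails. The lowest rung's underside is at z = 258 mm and rungs are spaced 329 mm apart (underside to underside).


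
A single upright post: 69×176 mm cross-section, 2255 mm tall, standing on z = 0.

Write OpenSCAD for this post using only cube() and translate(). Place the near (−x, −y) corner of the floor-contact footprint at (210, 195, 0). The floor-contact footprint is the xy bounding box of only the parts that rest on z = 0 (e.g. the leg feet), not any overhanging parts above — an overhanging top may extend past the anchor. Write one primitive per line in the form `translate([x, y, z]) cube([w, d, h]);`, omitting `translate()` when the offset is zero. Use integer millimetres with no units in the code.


translate([210, 195, 0]) cube([69, 176, 2255]);


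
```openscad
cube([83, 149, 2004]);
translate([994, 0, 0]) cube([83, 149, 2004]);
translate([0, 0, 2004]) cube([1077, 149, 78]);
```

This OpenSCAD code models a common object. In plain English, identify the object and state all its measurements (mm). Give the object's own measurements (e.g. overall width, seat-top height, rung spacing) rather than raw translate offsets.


A door frame. The clear opening is 911 mm wide and 2004 mm high. Two 83 mm wide jambs, 149 mm deep, stand either side of the opening from the floor to the top of the opening. A 78 mm thick head sits across the top of both jambs, spanning the full outside width of the frame.


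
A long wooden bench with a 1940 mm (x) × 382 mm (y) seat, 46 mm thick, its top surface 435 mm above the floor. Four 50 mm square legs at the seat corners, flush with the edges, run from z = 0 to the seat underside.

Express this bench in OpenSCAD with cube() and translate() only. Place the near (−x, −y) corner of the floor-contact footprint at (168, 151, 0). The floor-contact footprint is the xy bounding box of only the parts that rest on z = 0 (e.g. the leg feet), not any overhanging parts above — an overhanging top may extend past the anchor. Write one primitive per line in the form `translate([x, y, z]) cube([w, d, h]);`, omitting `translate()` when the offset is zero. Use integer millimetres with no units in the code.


translate([168, 151, 389]) cube([1940, 382, 46]);
translate([168, 151, 0]) cube([50, 50, 389]);
translate([168, 483, 0]) cube([50, 50, 389]);
translate([2058, 151, 0]) cube([50, 50, 389]);
translate([2058, 483, 0]) cube([50, 50, 389]);


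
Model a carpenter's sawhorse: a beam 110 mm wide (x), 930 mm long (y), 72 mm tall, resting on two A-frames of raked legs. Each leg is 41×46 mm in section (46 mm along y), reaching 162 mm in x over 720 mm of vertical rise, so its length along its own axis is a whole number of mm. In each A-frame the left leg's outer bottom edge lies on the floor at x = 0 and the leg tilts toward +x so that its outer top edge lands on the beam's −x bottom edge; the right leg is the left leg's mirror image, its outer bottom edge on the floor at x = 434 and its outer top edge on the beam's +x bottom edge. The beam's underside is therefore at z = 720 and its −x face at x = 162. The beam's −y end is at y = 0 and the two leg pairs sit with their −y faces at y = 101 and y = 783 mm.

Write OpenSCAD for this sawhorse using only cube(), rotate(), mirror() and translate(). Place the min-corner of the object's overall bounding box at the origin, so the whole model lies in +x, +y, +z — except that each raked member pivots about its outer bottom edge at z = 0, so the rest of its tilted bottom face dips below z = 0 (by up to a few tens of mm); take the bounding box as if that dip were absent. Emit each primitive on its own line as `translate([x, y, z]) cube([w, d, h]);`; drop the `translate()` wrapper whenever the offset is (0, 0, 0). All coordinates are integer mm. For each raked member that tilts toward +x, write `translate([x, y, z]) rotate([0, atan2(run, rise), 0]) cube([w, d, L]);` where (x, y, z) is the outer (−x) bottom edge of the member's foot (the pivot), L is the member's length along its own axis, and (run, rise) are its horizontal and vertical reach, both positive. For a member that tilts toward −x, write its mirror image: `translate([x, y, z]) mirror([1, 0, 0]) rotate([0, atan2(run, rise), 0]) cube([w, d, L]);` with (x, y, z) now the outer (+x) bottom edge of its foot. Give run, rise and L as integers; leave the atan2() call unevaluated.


translate([162, 0, 720]) cube([110, 930, 72]);
translate([0, 101, 0]) rotate([0, atan2(162, 720), 0]) cube([41, 46, 738]);
translate([434, 101, 0]) mirror([1, 0, 0]) rotate([0, atan2(162, 720), 0]) cube([41, 46, 738]);
translate([0, 783, 0]) rotate([0, atan2(162, 720), 0]) cube([41, 46, 738]);
translate([434, 783, 0]) mirror([1, 0, 0]) rotate([0, atan2(162, 720), 0]) cube([41, 46, 738]);


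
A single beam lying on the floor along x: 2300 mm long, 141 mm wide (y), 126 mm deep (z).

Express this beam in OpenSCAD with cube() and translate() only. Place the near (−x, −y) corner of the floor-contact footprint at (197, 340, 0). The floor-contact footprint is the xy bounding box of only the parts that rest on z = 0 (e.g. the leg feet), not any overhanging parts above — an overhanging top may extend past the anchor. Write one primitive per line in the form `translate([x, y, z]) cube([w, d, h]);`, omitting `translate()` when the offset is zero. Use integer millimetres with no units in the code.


translate([197, 340, 0]) cube([2300, 141, 126]);


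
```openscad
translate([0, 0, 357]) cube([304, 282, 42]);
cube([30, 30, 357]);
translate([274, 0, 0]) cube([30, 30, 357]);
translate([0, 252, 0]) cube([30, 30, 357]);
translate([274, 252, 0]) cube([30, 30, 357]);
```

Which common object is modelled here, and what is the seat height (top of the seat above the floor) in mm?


A stool. The seat height is 399 mm.

A 304×282×42 slab at z = 357 on four corner posts — a stool. The seat top is 357 + 42 = 399 mm.


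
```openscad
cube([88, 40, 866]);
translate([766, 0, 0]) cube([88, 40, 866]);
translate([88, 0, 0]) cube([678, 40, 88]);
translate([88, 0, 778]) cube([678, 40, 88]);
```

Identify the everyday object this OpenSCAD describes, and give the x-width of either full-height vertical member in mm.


A picture frame. The border width is 88 mm.

Four thin pieces enclosing a rectangular opening — a picture frame. The two full-height stiles are 866 mm tall; the top rail sits at z = 778 and is 88 mm tall, so the border above the opening is 866 − 778 = 88 mm, matching the stile x-width.


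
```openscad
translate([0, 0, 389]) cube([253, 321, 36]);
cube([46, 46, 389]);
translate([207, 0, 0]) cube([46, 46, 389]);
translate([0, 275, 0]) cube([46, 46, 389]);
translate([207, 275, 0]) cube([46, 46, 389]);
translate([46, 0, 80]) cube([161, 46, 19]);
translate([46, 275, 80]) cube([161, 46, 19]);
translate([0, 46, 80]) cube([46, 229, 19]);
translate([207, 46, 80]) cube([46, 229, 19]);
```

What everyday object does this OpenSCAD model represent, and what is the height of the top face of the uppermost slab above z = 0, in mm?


A stool. The seat height is 425 mm.

A 253×321×36 slab at z = 389 on four corner posts — a stool. The seat top is 389 + 36 = 425 mm.


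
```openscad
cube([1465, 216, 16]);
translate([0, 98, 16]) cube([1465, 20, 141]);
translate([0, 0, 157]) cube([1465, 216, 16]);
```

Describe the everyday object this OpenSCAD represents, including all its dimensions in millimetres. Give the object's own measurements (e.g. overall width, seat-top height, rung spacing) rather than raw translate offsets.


An I-beam lying along x, 1465 mm long. Overall section height 173 mm. Two flanges 216 mm wide (y) and 16 mm thick, one on the floor and one at the top; a web 20 mm thick runs between them, centred on the flange width.


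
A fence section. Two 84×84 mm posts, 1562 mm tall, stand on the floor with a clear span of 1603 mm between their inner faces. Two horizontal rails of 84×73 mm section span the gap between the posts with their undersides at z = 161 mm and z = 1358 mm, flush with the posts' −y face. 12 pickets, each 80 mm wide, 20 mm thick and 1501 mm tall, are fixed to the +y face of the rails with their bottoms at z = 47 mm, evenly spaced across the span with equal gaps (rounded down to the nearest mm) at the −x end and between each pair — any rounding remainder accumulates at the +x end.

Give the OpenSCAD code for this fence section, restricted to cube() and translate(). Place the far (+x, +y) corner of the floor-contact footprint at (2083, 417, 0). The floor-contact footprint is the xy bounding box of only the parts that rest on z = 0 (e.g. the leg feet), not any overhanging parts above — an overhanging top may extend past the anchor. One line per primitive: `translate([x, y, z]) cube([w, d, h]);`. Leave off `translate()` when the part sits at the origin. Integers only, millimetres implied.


translate([312, 333, 0]) cube([84, 84, 1562]);
translate([1999, 333, 0]) cube([84, 84, 1562]);
translate([396, 333, 161]) cube([1603, 84, 73]);
translate([396, 333, 1358]) cube([1603, 84, 73]);
translate([445, 417, 47]) cube([80, 20, 1501]);
translate([574, 417, 47]) cube([80, 20, 1501]);
translate([703, 417, 47]) cube([80, 20, 1501]);
translate([832, 417, 47]) cube([80, 20, 1501]);
translate([961, 417, 47]) cube([80, 20, 1501]);
translate([1090, 417, 47]) cube([80, 20, 1501]);
translate([1219, 417, 47]) cube([80, 20, 1501]);
translate([1348, 417, 47]) cube([80, 20, 1501]);
translate([1477, 417, 47]) cube([80, 20, 1501]);
translate([1606, 417, 47]) cube([80, 20, 1501]);
translate([1735, 417, 47]) cube([80, 20, 1501]);
translate([1864, 417, 47]) cube([80, 20, 1501]);


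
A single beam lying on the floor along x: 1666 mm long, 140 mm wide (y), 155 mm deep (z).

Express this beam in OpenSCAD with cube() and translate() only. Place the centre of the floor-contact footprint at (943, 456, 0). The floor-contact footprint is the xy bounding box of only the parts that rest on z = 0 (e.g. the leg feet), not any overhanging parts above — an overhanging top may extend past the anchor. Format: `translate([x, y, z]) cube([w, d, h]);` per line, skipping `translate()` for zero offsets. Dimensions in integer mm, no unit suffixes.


translate([110, 386, 0]) cube([1666, 140, 155]);


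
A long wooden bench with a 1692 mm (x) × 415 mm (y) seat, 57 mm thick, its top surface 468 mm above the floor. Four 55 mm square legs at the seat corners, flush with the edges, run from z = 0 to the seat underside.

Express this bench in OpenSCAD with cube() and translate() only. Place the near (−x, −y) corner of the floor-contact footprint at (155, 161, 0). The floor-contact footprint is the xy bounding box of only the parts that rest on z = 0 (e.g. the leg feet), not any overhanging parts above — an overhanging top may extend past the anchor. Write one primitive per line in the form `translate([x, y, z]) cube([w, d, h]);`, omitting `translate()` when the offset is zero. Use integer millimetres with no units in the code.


// leg_h = 468 − 57 = 411
translate([155, 161, 411]) cube([1692, 415, 57]);
translate([155, 161, 0]) cube([55, 55, 411]);
translate([155, 521, 0]) cube([55, 55, 411]);
translate([1792, 161, 0]) cube([55, 55, 411]);
translate([1792, 521, 0]) cube([55, 55, 411]);


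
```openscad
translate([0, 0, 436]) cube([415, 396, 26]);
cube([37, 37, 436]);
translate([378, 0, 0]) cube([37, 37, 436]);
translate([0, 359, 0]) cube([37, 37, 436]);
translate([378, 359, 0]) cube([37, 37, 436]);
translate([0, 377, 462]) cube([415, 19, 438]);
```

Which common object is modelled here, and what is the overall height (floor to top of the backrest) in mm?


A chair. The overall height is 900 mm.

A slab on four corner posts with a tall panel at the back — a chair. The seat slab sits at z = 436 with thickness 26, and the 438 mm backrest starts at the seat top, so the overall height is 436 + 26 + 438 = 900 mm.


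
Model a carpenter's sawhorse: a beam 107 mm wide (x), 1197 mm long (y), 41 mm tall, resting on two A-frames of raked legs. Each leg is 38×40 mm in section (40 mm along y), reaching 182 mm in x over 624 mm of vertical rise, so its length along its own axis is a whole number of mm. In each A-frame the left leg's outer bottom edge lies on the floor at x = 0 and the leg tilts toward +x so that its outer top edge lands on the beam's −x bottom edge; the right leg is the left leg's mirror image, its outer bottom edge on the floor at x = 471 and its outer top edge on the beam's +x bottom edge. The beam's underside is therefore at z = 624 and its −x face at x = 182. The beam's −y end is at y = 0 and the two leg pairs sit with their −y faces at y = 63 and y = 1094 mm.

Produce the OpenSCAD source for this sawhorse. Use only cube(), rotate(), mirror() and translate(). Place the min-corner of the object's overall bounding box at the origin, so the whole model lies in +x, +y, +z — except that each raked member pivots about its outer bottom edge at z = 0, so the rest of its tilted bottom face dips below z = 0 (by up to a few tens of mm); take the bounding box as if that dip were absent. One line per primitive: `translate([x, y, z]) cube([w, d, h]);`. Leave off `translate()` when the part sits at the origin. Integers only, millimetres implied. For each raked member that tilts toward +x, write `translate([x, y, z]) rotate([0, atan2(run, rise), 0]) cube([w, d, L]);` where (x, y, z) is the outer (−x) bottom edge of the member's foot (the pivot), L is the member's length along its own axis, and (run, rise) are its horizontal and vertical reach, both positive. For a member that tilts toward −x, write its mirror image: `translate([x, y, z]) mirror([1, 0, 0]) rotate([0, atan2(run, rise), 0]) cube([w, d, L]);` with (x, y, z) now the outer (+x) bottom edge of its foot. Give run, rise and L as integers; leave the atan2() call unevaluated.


translate([182, 0, 624]) cube([107, 1197, 41]);
translate([0, 63, 0]) rotate([0, atan2(182, 624), 0]) cube([38, 40, 650]);
translate([471, 63, 0]) mirror([1, 0, 0]) rotate([0, atan2(182, 624), 0]) cube([38, 40, 650]);
translate([0, 1094, 0]) rotate([0, atan2(182, 624), 0]) cube([38, 40, 650]);
translate([471, 1094, 0]) mirror([1, 0, 0]) rotate([0, atan2(182, 624), 0]) cube([38, 40, 650]);


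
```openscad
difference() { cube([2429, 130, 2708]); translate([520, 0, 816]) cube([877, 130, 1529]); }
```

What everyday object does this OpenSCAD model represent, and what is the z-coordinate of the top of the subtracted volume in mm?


A wall with a window opening. The window head height is 2345 mm.

A wall with a rectangular opening subtracted — a window. Sill at z = 816, opening 1529 mm tall, so the head is at 816 + 1529 = 2345 mm.


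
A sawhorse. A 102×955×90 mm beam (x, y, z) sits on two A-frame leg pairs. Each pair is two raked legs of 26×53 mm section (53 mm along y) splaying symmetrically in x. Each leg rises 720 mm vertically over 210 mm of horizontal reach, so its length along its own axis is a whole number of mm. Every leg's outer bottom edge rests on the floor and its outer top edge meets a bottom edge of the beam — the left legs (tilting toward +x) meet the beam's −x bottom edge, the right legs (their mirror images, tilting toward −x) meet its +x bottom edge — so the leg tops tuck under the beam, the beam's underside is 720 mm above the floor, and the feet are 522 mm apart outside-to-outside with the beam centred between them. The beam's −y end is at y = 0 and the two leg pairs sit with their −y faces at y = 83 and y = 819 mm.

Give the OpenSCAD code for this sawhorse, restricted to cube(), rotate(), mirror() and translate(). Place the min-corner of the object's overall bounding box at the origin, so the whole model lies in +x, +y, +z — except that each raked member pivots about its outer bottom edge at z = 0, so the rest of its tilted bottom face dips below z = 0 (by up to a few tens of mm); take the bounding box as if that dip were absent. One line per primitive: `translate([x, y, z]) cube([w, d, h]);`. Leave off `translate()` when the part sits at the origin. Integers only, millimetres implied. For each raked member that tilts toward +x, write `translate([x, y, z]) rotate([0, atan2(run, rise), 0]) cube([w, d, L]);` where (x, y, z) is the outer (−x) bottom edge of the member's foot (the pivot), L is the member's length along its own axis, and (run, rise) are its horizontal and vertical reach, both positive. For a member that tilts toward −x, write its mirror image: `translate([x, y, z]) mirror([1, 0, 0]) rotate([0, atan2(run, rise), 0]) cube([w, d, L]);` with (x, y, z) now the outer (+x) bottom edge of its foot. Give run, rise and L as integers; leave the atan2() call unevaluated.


translate([210, 0, 720]) cube([102, 955, 90]);
translate([0, 83, 0]) rotate([0, atan2(210, 720), 0]) cube([26, 53, 750]);
translate([522, 83, 0]) mirror([1, 0, 0]) rotate([0, atan2(210, 720), 0]) cube([26, 53, 750]);
translate([0, 819, 0]) rotate([0, atan2(210, 720), 0]) cube([26, 53, 750]);
translate([522, 819, 0]) mirror([1, 0, 0]) rotate([0, atan2(210, 720), 0]) cube([26, 53, 750]);


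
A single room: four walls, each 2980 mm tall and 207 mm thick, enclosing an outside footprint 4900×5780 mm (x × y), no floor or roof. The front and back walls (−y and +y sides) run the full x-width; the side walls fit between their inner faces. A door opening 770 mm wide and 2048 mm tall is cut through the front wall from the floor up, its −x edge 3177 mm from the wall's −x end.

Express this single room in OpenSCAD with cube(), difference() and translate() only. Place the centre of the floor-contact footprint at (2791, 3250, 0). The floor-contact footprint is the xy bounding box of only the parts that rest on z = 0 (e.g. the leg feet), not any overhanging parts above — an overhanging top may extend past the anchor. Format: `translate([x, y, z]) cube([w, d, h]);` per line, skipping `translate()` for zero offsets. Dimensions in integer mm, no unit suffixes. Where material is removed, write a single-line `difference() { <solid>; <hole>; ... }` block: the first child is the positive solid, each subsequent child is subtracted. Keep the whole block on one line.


difference() { translate([341, 360, 0]) cube([4900, 207, 2980]); translate([3518, 360, 0]) cube([770, 207, 2048]); }
translate([341, 5933, 0]) cube([4900, 207, 2980]);
translate([341, 567, 0]) cube([207, 5366, 2980]);
translate([5034, 567, 0]) cube([207, 5366, 2980]);


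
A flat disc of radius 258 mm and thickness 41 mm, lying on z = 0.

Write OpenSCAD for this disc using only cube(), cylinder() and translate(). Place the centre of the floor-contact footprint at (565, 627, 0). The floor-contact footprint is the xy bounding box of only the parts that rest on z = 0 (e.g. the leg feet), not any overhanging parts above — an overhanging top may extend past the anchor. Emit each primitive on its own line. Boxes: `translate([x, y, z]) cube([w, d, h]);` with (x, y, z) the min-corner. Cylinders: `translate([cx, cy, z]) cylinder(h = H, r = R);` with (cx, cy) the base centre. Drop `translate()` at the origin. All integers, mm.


translate([565, 627, 0]) cylinder(h = 41, r = 258);


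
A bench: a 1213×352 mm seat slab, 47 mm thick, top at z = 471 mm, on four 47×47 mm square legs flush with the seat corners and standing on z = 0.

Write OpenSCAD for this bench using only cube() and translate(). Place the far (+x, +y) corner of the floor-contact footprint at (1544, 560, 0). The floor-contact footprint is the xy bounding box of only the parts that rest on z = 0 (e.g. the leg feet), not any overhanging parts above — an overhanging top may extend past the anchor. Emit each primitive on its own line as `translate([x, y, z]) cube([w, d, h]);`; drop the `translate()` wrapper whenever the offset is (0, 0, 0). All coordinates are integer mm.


translate([331, 208, 424]) cube([1213, 352, 47]);
translate([331, 208, 0]) cube([47, 47, 424]);
translate([331, 513, 0]) cube([47, 47, 424]);
translate([1497, 208, 0]) cube([47, 47, 424]);
translate([1497, 513, 0]) cube([47, 47, 424]);


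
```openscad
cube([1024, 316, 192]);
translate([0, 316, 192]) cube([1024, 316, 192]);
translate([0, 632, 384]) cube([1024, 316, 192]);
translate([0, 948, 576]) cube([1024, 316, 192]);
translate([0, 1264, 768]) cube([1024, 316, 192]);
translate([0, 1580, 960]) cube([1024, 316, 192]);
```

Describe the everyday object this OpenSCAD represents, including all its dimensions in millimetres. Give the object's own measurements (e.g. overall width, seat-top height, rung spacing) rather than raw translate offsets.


A straight staircase of 6 solid steps. Each step is 1024 mm wide (x), 316 mm deep (y, the going) and 192 mm tall (the rise). The first step rests on the floor; each subsequent step sits one going further in +y and one rise higher in +z, directly behind and above the previous step with no overlap.


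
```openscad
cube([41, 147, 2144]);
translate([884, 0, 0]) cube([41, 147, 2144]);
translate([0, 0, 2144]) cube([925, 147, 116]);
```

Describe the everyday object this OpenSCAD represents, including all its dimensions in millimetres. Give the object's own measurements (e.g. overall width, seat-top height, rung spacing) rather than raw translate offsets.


A door frame. The clear opening is 843 mm wide and 2144 mm high. Two 41 mm wide jambs, 147 mm deep, stand either side of the opening from the floor to the top of the opening. A 116 mm thick head sits across the top of both jambs, spanning the full outside width of the frame.


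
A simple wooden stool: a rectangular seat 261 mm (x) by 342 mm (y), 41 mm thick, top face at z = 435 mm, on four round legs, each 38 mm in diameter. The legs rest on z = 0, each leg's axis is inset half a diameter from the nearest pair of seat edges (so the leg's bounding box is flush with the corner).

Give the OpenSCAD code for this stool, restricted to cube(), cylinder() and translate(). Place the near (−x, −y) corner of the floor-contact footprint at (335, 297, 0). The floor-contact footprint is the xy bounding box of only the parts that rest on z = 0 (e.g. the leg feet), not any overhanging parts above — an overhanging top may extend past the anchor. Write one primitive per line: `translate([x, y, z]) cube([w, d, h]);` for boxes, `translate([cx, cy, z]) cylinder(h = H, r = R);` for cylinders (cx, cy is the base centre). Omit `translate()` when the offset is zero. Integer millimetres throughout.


translate([335, 297, 394]) cube([261, 342, 41]);
translate([354, 316, 0]) cylinder(h = 394, r = 19);
translate([577, 316, 0]) cylinder(h = 394, r = 19);
translate([354, 620, 0]) cylinder(h = 394, r = 19);
translate([577, 620, 0]) cylinder(h = 394, r = 19);


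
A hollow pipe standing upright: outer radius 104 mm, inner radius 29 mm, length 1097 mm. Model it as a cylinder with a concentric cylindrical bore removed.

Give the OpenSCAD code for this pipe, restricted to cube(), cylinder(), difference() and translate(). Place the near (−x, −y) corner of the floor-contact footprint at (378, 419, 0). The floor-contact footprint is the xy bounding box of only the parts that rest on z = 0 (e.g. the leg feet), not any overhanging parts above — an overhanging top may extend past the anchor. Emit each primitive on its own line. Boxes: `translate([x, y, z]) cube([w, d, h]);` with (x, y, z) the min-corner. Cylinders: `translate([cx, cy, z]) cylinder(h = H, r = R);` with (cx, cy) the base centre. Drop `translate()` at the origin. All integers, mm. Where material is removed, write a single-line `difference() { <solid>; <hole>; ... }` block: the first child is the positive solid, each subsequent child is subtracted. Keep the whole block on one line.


difference() { translate([482, 523, 0]) cylinder(h = 1097, r = 104); translate([482, 523, 0]) cylinder(h = 1097, r = 29); }


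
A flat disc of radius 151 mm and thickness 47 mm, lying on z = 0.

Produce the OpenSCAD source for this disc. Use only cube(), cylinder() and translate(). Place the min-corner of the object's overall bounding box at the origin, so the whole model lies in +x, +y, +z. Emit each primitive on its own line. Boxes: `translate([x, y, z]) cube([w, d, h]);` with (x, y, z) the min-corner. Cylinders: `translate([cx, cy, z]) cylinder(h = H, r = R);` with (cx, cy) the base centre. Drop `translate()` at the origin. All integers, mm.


translate([151, 151, 0]) cylinder(h = 47, r = 151);
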